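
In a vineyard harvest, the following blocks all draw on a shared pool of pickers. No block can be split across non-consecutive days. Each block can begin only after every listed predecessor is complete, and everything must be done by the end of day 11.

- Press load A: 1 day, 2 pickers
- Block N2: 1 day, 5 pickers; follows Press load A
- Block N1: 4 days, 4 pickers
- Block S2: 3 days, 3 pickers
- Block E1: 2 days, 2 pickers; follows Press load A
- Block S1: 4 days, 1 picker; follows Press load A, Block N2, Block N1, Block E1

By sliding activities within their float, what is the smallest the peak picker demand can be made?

6

Early-start (Press load A@1, Block N2@2, Block N1@1, Block S2@1, Block E1@2, Block S1@5) gives peak 14: d1:9  d2:14  d3:9  d4:4  d5:1  d6:1  d7:1  d8:1  d9:0  d10:0  d11:0.
Shift Block N1→3, Block S2→7, Block E1→3, Block S1→7.
Schedule Press load A@1, Block N2@2, Block N1@3, Block S2@7, Block E1@3, Block S1@7: d1:2  d2:5  d3:6  d4:6  d5:4  d6:4  d7:4  d8:4  d9:4  d10:1  d11:0 — peak 6.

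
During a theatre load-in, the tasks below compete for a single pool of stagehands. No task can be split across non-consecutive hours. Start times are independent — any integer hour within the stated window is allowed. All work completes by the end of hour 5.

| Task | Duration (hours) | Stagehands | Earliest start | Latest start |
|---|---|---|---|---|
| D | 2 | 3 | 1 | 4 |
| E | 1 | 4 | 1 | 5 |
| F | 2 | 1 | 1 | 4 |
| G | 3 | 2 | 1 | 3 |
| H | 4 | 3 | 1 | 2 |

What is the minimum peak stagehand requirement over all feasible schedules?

6

Early-start (D@1, E@1, F@1, G@1, H@1) gives peak 13: h1:13  h2:9  h3:5  h4:3  h5:0.
Shift E→5, F→3, G→3.
Schedule D@1, E@5, F@3, G@3, H@1: h1:6  h2:6  h3:6  h4:6  h5:6 — peak 6.
Total stagehand-hours = 30 over 5 hours ⇒ peak ≥ ⌈30/5⌉ = 6, so 6 is optimal.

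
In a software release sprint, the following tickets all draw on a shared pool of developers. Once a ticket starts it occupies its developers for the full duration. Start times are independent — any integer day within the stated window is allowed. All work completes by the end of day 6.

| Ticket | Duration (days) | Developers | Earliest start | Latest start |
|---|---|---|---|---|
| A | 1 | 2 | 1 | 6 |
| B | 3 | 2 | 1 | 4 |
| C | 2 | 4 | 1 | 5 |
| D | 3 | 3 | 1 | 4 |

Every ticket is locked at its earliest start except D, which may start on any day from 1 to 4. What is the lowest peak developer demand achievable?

D@1: d1:11  d2:9  d3:5  d4:0  d5:0  d6:0 → peak 11
D@2: d1:8  d2:9  d3:5  d4:3  d5:0  d6:0 → peak 9
D@3: d1:8  d2:6  d3:5  d4:3  d5:3  d6:0 → peak 8
D@4: d1:8  d2:6  d3:2  d4:3  d5:3  d6:3 → peak 8
Best is D@3, peak 8.

8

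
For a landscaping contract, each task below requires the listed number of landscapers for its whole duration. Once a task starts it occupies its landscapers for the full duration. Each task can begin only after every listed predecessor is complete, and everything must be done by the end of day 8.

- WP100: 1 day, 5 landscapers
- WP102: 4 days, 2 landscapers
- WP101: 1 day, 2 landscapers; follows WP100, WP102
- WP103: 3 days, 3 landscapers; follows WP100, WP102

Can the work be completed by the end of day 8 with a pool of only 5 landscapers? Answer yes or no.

yes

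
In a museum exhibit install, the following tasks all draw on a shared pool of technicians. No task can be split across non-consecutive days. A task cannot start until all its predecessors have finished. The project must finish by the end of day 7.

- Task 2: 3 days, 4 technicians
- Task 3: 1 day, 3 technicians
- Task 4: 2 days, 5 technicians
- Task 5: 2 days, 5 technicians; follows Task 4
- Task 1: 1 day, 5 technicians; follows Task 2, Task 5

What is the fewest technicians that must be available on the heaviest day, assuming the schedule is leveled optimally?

Early-start (Task 2@1, Task 3@1, Task 4@1, Task 5@3, Task 1@5) gives peak 12: d1:12  d2:9  d3:9  d4:5  d5:5  d6:0  d7:0.
Shift Task 4→2, Task 5→4, Task 1→6.
Schedule Task 2@1, Task 3@1, Task 4@2, Task 5@4, Task 1@6: d1:7  d2:9  d3:9  d4:5  d5:5  d6:5  d7:0 — peak 9.

9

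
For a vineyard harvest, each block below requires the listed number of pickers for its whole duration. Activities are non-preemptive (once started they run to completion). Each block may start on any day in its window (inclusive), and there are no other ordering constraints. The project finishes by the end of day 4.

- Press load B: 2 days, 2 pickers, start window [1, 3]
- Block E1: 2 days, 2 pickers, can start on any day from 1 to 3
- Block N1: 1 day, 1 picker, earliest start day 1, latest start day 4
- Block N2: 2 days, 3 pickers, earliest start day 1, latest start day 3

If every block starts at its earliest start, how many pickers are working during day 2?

7

At early start, day 2 has: Press load B, Block E1, Block N2.
Demand: 2 + 2 + 3 = 7.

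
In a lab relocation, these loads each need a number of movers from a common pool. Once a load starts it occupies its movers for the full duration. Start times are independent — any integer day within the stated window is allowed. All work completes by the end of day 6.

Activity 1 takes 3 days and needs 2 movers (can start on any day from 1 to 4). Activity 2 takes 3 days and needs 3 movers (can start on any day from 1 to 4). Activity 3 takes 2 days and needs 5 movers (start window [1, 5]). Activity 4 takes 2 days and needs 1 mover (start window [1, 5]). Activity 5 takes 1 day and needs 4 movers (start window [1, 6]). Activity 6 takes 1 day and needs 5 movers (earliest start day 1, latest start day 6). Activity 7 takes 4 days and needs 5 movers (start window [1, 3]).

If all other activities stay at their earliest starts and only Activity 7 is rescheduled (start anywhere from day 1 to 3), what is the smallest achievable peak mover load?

Activity 7@1: d1:25  d2:16  d3:10  d4:5  d5:0  d6:0 → peak 25
Activity 7@2: d1:20  d2:16  d3:10  d4:5  d5:5  d6:0 → peak 20
Activity 7@3: d1:20  d2:11  d3:10  d4:5  d5:5  d6:5 → peak 20
Best is Activity 7@2, peak 20.

20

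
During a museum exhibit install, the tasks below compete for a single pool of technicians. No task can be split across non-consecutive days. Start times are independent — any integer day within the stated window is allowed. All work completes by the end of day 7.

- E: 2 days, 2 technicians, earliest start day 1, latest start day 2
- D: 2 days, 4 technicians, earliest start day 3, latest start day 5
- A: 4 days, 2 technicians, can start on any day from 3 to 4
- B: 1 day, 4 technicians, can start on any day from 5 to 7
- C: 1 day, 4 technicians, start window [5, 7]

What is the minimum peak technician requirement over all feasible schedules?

Early-start (E@1, D@3, A@3, B@5, C@5) gives peak 10: d1:2  d2:2  d3:6  d4:6  d5:10  d6:2  d7:0.
Shift C→6.
Schedule E@1, D@3, A@3, B@5, C@6: d1:2  d2:2  d3:6  d4:6  d5:6  d6:6  d7:0 — peak 6.

6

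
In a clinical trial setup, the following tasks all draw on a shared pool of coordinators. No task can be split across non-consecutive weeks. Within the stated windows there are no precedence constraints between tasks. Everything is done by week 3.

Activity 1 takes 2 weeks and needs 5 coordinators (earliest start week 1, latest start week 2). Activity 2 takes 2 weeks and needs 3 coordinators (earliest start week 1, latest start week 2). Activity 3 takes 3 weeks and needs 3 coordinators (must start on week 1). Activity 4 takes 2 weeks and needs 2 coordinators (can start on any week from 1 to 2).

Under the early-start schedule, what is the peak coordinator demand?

Early-start schedule: Activity 1@1, Activity 2@1, Activity 3@1, Activity 4@1.
Load per week: week 1: 13, week 2: 13, week 3: 3.
Peak is 13.

13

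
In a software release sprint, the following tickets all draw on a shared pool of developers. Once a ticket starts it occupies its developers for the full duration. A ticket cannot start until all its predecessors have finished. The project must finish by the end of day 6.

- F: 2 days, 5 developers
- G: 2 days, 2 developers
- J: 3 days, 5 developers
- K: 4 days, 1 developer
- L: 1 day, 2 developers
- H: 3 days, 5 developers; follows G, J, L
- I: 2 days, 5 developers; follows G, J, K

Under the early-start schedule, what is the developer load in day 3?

At early start, day 3 has: J, K.
Demand: 5 + 1 = 6.

6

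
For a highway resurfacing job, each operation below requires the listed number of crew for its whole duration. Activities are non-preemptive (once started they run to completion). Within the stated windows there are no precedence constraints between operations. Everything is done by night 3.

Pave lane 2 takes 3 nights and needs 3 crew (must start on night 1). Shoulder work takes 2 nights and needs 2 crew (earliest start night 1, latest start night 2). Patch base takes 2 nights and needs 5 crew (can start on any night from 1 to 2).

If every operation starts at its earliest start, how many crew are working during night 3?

At early start, night 3 has: Pave lane 2.
Demand: 3 = 3.

3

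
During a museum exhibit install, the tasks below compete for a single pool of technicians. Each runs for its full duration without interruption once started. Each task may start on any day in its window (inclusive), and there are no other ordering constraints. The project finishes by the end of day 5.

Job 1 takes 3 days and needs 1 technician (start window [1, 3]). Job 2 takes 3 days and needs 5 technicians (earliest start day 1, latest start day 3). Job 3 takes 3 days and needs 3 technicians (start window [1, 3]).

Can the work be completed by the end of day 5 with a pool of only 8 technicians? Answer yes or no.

no

The minimum achievable peak is 9; 8 < 9, so no feasible schedule stays within the cap.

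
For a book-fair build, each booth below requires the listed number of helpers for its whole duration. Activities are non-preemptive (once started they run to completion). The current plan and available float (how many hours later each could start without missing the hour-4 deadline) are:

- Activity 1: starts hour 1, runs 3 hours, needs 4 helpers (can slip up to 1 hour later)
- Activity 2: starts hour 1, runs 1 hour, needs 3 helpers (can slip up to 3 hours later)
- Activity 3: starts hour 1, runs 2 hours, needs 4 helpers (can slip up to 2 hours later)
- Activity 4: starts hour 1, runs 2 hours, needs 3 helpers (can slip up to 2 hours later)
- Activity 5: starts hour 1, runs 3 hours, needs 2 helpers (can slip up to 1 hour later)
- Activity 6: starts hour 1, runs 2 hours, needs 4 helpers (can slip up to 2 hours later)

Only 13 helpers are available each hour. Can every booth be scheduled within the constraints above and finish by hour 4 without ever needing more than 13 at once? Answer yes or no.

yes

Schedule Activity 1@1, Activity 2@1, Activity 3@1, Activity 4@2, Activity 5@1, Activity 6@3: h1:13  h2:13  h3:13  h4:4 — peak 13 ≤ 13.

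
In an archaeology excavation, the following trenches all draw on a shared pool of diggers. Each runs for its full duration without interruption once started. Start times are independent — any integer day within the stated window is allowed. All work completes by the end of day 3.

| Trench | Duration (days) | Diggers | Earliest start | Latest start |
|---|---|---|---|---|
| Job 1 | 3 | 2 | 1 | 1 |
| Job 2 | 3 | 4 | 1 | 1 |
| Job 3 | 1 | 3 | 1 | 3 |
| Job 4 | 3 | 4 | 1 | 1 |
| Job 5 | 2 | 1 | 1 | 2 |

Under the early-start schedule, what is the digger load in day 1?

At early start, day 1 has: Job 1, Job 2, Job 3, Job 4, Job 5.
Demand: 2 + 4 + 3 + 4 + 1 = 14.

14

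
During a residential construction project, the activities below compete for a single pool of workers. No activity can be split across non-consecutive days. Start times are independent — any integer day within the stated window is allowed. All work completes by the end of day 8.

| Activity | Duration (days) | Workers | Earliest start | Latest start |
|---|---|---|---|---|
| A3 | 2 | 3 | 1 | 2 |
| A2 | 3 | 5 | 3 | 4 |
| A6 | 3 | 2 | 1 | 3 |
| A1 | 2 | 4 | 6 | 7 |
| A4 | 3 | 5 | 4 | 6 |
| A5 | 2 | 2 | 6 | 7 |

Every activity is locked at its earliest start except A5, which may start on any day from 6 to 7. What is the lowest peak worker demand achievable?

A5@6: d1:5  d2:5  d3:7  d4:10  d5:10  d6:11  d7:6  d8:0 → peak 11
A5@7: d1:5  d2:5  d3:7  d4:10  d5:10  d6:9  d7:6  d8:2 → peak 10
Best is A5@7, peak 10.

10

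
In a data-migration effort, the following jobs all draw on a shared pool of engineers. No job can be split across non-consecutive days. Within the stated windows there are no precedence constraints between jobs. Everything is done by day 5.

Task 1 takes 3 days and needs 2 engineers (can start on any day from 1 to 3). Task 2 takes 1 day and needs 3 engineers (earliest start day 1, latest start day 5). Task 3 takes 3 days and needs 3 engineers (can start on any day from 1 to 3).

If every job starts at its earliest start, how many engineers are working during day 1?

At early start, day 1 has: Task 1, Task 2, Task 3.
Demand: 2 + 3 + 3 = 8.

8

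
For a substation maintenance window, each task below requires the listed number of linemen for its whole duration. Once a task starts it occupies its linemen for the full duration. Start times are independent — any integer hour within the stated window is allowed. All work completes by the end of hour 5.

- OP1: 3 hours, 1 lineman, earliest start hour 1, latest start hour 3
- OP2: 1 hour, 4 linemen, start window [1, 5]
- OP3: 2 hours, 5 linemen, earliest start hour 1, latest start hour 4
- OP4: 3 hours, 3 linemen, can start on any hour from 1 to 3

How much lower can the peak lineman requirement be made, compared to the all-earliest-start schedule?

Early-start peak: h1:13  h2:9  h3:4  h4:0  h5:0 ⇒ 13.
Leveled (OP1@1, OP2@4, OP3@1, OP4@3): h1:6  h2:6  h3:4  h4:7  h5:3 ⇒ 7.
Reduction 13 − 7 = 6.

6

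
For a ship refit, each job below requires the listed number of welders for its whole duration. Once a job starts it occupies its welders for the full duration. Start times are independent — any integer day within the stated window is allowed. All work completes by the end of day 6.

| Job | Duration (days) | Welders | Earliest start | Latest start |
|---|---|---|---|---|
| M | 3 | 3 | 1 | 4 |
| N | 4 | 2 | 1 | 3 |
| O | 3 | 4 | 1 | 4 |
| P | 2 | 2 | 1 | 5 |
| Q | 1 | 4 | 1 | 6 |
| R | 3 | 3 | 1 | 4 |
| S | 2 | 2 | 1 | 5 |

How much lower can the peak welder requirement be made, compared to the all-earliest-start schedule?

11

Early-start peak: d1:20  d2:16  d3:12  d4:2  d5:0  d6:0 ⇒ 20.
Leveled (M@1, N@1, O@1, P@4, Q@6, R@4, S@4): d1:9  d2:9  d3:9  d4:9  d5:7  d6:7 ⇒ 9.
Reduction 20 − 9 = 11.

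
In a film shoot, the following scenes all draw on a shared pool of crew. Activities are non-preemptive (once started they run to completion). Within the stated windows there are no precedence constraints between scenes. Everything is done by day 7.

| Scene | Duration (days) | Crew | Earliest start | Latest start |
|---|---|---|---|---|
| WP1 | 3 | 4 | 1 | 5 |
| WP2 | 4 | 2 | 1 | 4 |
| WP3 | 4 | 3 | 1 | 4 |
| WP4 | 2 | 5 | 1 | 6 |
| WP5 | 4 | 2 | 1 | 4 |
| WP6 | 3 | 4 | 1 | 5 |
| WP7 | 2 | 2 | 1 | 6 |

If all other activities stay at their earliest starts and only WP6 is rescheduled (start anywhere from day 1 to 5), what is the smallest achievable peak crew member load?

WP6@1: d1:22  d2:22  d3:15  d4:7  d5:0  d6:0  d7:0 → peak 22
WP6@2: d1:18  d2:22  d3:15  d4:11  d5:0  d6:0  d7:0 → peak 22
WP6@3: d1:18  d2:18  d3:15  d4:11  d5:4  d6:0  d7:0 → peak 18
WP6@4: d1:18  d2:18  d3:11  d4:11  d5:4  d6:4  d7:0 → peak 18
WP6@5: d1:18  d2:18  d3:11  d4:7  d5:4  d6:4  d7:4 → peak 18
Best is WP6@3, peak 18.

18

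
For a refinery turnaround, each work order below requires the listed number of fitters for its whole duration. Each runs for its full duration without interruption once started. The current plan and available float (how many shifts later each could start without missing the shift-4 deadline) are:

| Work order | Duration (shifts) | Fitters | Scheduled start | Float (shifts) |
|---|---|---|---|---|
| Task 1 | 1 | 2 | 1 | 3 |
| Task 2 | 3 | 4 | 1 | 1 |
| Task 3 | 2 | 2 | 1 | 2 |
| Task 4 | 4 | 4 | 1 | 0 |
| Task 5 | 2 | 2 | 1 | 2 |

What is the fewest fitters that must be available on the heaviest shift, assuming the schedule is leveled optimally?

Early-start (Task 1@1, Task 2@1, Task 3@1, Task 4@1, Task 5@1) gives peak 14: s1:14  s2:12  s3:8  s4:4.
Shift Task 2→2, Task 5→3.
Schedule Task 1@1, Task 2@2, Task 3@1, Task 4@1, Task 5@3: s1:8  s2:10  s3:10  s4:10 — peak 10.
Total fitter-shifts = 38 over 4 shifts ⇒ peak ≥ ⌈38/4⌉ = 10, so 10 is optimal.

10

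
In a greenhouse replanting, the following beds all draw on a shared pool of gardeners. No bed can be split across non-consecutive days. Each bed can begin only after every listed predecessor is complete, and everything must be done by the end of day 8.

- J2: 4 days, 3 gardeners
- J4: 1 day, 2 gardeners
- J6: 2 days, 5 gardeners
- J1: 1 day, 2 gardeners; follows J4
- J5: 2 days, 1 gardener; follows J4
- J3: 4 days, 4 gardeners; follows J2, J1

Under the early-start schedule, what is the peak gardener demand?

Early-start schedule: J2@1, J4@1, J6@1, J1@2, J5@2, J3@5.
Load per day: day 1: 10, day 2: 11, day 3: 4, day 4: 3, day 5: 4, day 6: 4, day 7: 4, day 8: 4.
Peak is 11.

11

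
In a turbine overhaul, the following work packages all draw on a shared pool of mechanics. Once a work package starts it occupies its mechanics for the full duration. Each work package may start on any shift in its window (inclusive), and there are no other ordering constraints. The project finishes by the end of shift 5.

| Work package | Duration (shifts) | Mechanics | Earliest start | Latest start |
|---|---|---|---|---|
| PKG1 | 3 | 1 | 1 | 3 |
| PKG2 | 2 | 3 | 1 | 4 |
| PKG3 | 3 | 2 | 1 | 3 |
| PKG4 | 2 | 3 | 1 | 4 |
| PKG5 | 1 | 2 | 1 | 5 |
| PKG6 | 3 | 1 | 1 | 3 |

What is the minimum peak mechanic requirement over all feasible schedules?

6

Early-start (PKG1@1, PKG2@1, PKG3@1, PKG4@1, PKG5@1, PKG6@1) gives peak 12: s1:12  s2:10  s3:4  s4:0  s5:0.
Shift PKG4→4, PKG5→3, PKG6→3.
Schedule PKG1@1, PKG2@1, PKG3@1, PKG4@4, PKG5@3, PKG6@3: s1:6  s2:6  s3:6  s4:4  s5:4 — peak 6.
Total mechanic-shifts = 26 over 5 shifts ⇒ peak ≥ ⌈26/5⌉ = 6, so 6 is optimal.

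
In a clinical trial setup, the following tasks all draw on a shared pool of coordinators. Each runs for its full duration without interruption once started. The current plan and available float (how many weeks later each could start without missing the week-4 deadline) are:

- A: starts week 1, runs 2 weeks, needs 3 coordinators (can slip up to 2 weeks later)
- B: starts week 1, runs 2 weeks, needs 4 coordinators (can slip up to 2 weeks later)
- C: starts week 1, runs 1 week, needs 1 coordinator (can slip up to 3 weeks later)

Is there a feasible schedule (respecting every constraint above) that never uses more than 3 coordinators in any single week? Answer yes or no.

Total coordinator-weeks = 15; over 4 weeks the average is 15/4 > 3, so some week must exceed 3.

no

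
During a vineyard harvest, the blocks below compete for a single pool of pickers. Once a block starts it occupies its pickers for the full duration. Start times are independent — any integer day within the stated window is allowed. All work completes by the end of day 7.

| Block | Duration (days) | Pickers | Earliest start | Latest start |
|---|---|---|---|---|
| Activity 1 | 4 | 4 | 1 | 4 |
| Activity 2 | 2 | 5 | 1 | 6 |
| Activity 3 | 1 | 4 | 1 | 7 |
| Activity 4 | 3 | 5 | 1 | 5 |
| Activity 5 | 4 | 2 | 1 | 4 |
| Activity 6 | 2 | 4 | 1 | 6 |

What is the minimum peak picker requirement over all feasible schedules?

10

Early-start (Activity 1@1, Activity 2@1, Activity 3@1, Activity 4@1, Activity 5@1, Activity 6@1) gives peak 24: d1:24  d2:20  d3:11  d4:6  d5:0  d6:0  d7:0.
Shift Activity 3→7, Activity 4→5, Activity 5→3, Activity 6→3.
Schedule Activity 1@1, Activity 2@1, Activity 3@7, Activity 4@5, Activity 5@3, Activity 6@3: d1:9  d2:9  d3:10  d4:10  d5:7  d6:7  d7:9 — peak 10.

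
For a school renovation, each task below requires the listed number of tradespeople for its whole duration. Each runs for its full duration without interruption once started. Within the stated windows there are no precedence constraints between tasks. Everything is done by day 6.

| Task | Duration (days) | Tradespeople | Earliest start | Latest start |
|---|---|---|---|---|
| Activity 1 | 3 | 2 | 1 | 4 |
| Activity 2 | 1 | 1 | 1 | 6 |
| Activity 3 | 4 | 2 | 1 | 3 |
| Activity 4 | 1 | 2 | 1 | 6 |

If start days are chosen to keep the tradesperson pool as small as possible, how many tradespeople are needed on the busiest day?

Early-start (Activity 1@1, Activity 2@1, Activity 3@1, Activity 4@1) gives peak 7: d1:7  d2:4  d3:4  d4:2  d5:0  d6:0.
Shift Activity 3→2, Activity 4→4.
Schedule Activity 1@1, Activity 2@1, Activity 3@2, Activity 4@4: d1:3  d2:4  d3:4  d4:4  d5:2  d6:0 — peak 4.

4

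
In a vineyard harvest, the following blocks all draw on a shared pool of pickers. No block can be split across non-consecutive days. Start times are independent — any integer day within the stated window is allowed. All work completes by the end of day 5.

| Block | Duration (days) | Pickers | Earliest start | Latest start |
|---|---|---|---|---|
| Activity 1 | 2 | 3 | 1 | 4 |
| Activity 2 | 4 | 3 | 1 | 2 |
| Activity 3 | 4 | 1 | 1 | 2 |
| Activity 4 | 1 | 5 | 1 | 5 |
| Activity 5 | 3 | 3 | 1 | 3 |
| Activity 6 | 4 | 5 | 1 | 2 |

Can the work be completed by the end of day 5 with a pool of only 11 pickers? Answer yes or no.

Total picker-days = 56; over 5 days the average is 56/5 > 11, so some day must exceed 11.

no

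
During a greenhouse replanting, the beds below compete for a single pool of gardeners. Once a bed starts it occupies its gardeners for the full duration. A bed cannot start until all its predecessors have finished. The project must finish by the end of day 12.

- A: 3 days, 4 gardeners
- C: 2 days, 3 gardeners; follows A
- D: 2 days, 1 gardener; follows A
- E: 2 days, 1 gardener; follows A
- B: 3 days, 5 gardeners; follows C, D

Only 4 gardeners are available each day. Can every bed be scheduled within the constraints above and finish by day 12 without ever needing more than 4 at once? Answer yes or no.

no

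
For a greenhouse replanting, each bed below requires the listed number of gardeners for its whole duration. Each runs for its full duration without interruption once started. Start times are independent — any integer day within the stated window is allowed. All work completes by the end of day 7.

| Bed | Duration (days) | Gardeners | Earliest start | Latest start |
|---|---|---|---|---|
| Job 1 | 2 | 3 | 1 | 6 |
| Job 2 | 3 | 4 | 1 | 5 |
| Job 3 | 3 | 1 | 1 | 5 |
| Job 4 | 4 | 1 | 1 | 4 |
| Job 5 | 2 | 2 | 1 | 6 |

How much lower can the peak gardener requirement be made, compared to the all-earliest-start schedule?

6

Early-start peak: d1:11  d2:11  d3:6  d4:1  d5:0  d6:0  d7:0 ⇒ 11.
Leveled (Job 1@1, Job 2@3, Job 3@1, Job 4@4, Job 5@6): d1:4  d2:4  d3:5  d4:5  d5:5  d6:3  d7:3 ⇒ 5.
Reduction 11 − 5 = 6.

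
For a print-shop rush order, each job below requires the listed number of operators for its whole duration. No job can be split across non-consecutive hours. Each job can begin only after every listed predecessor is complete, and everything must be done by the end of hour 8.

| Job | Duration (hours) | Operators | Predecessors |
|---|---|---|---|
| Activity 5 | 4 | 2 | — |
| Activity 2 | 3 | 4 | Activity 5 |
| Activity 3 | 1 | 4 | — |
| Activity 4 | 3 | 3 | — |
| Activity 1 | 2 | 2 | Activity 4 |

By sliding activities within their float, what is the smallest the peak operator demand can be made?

6

Early-start (Activity 5@1, Activity 2@5, Activity 3@1, Activity 4@1, Activity 1@4) gives peak 9: h1:9  h2:5  h3:5  h4:4  h5:6  h6:4  h7:4  h8:0.
Shift Activity 4→2, Activity 1→5.
Schedule Activity 5@1, Activity 2@5, Activity 3@1, Activity 4@2, Activity 1@5: h1:6  h2:5  h3:5  h4:5  h5:6  h6:6  h7:4  h8:0 — peak 6.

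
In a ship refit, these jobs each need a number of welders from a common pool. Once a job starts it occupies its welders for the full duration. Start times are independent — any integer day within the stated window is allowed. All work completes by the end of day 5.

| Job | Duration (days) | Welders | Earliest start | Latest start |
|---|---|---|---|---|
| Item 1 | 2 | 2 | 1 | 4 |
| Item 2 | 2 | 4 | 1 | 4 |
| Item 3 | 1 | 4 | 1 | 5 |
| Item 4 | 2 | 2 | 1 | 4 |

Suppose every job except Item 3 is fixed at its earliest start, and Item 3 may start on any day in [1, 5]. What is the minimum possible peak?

8

Item 3@1: d1:12  d2:8  d3:0  d4:0  d5:0 → peak 12
Item 3@2: d1:8  d2:12  d3:0  d4:0  d5:0 → peak 12
Item 3@3: d1:8  d2:8  d3:4  d4:0  d5:0 → peak 8
Item 3@4: d1:8  d2:8  d3:0  d4:4  d5:0 → peak 8
Item 3@5: d1:8  d2:8  d3:0  d4:0  d5:4 → peak 8
Best is Item 3@3, peak 8.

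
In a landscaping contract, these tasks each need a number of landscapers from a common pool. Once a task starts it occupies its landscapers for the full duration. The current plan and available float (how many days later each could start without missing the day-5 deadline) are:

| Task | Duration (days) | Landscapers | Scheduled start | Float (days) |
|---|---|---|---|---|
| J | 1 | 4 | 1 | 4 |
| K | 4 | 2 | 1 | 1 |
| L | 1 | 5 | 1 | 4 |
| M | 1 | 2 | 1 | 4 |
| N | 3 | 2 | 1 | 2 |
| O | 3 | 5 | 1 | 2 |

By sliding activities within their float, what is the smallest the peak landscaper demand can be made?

Early-start (J@1, K@1, L@1, M@1, N@1, O@1) gives peak 20: d1:20  d2:9  d3:9  d4:2  d5:0.
Shift L→2, N→2, O→3.
Schedule J@1, K@1, L@2, M@1, N@2, O@3: d1:8  d2:9  d3:9  d4:9  d5:5 — peak 9.

9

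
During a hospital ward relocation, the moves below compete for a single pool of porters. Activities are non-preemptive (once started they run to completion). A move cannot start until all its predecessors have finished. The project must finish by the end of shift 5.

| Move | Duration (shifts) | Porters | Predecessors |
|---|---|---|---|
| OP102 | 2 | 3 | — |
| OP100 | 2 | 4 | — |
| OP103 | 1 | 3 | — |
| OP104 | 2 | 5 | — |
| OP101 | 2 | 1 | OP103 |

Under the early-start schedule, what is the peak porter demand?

15

Early-start schedule: OP102@1, OP100@1, OP103@1, OP104@1, OP101@2.
Load per shift: shift 1: 15, shift 2: 13, shift 3: 1, shift 4: 0, shift 5: 0.
Peak is 15.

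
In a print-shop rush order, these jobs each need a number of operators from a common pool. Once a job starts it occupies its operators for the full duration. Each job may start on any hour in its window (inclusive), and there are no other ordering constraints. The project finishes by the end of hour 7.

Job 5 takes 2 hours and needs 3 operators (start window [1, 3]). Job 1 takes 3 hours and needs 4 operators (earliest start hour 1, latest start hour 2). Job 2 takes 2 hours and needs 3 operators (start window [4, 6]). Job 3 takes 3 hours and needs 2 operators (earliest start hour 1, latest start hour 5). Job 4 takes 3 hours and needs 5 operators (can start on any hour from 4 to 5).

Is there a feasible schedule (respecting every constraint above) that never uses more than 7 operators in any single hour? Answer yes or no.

The minimum achievable peak is 8; 7 < 8, so no feasible schedule stays within the cap.

no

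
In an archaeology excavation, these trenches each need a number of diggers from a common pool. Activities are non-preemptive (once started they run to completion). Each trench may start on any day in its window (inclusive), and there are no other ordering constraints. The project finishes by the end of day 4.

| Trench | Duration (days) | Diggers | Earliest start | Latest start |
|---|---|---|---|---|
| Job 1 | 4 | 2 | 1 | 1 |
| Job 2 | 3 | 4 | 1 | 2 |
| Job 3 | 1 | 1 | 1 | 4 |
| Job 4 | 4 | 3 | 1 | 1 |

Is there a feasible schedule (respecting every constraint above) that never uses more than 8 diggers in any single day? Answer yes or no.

Total digger-days = 33; over 4 days the average is 33/4 > 8, so some day must exceed 8.

no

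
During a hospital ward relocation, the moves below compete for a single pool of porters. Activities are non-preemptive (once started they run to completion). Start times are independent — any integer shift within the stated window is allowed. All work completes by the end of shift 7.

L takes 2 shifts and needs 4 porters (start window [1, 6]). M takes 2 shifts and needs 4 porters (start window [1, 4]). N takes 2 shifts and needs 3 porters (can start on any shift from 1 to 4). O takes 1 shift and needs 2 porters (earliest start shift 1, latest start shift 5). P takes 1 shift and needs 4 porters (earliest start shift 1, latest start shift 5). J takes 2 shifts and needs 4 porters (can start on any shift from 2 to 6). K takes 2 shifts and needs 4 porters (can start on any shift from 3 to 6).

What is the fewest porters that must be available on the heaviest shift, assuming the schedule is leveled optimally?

8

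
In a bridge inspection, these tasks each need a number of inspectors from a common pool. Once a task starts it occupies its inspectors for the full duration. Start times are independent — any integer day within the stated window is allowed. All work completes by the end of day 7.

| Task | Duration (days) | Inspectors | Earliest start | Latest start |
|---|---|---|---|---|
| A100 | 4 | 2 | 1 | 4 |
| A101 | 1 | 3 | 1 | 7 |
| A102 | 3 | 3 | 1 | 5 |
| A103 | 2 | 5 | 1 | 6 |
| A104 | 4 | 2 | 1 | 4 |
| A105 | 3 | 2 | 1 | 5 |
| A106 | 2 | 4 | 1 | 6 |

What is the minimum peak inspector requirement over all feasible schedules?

Early-start (A100@1, A101@1, A102@1, A103@1, A104@1, A105@1, A106@1) gives peak 21: d1:21  d2:18  d3:9  d4:4  d5:0  d6:0  d7:0.
Shift A103→6, A104→2, A105→5, A106→4.
Schedule A100@1, A101@1, A102@1, A103@6, A104@2, A105@5, A106@4: d1:8  d2:7  d3:7  d4:8  d5:8  d6:7  d7:7 — peak 8.
Total inspector-days = 52 over 7 days ⇒ peak ≥ ⌈52/7⌉ = 8, so 8 is optimal.

8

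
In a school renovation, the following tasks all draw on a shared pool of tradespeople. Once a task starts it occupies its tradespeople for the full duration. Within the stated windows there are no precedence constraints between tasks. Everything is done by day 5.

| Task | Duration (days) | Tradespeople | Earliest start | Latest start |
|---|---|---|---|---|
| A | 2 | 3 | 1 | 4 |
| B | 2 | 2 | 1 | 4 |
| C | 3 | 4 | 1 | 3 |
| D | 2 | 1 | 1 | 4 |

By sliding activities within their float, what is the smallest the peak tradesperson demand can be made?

5

Early-start (A@1, B@1, C@1, D@1) gives peak 10: d1:10  d2:10  d3:4  d4:0  d5:0.
Shift C→3, D→3.
Schedule A@1, B@1, C@3, D@3: d1:5  d2:5  d3:5  d4:5  d5:4 — peak 5.
Total tradesperson-days = 24 over 5 days ⇒ peak ≥ ⌈24/5⌉ = 5, so 5 is optimal.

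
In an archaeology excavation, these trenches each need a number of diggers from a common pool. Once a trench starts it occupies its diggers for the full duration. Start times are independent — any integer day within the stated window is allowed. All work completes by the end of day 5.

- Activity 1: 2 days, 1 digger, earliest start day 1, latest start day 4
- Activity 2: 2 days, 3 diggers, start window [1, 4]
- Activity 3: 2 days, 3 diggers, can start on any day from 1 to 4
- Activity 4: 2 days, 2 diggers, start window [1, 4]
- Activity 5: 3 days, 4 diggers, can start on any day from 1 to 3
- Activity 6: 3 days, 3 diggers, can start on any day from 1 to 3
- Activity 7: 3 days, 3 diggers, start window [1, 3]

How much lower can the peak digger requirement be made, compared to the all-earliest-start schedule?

9

Early-start peak: d1:19  d2:19  d3:10  d4:0  d5:0 ⇒ 19.
Leveled (Activity 1@1, Activity 2@1, Activity 3@1, Activity 4@1, Activity 5@3, Activity 6@3, Activity 7@3): d1:9  d2:9  d3:10  d4:10  d5:10 ⇒ 10.
Reduction 19 − 10 = 9.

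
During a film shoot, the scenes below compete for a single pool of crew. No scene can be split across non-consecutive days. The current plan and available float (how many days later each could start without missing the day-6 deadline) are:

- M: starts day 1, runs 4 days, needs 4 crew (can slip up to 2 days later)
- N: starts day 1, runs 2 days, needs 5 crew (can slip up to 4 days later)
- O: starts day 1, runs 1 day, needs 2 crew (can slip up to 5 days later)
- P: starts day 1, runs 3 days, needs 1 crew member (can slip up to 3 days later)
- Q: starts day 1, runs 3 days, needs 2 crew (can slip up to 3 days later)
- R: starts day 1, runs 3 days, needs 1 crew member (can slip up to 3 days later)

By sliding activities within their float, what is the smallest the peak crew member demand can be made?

Early-start (M@1, N@1, O@1, P@1, Q@1, R@1) gives peak 15: d1:15  d2:13  d3:8  d4:4  d5:0  d6:0.
Shift N→5, Q→2, R→4.
Schedule M@1, N@5, O@1, P@1, Q@2, R@4: d1:7  d2:7  d3:7  d4:7  d5:6  d6:6 — peak 7.
Total crew member-days = 40 over 6 days ⇒ peak ≥ ⌈40/6⌉ = 7, so 7 is optimal.

7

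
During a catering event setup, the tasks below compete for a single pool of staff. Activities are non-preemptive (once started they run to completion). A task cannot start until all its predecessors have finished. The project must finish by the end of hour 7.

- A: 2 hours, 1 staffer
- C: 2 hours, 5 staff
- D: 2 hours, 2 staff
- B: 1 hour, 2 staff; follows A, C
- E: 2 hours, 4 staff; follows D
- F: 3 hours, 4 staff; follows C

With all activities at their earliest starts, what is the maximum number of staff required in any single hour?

10

Early-start schedule: A@1, C@1, D@1, B@3, E@3, F@3.
Load per hour: hour 1: 8, hour 2: 8, hour 3: 10, hour 4: 8, hour 5: 4, hour 6: 0, hour 7: 0.
Peak is 10.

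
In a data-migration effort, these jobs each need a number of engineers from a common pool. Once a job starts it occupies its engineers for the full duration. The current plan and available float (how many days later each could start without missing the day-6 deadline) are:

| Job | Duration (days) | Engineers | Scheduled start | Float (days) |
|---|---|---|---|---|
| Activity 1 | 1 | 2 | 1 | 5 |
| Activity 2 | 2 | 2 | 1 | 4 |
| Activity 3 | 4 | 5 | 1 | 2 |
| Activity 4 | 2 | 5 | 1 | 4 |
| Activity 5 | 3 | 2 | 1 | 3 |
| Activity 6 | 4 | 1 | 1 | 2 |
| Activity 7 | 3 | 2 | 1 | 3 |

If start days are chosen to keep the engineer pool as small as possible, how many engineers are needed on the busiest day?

Early-start (Activity 1@1, Activity 2@1, Activity 3@1, Activity 4@1, Activity 5@1, Activity 6@1, Activity 7@1) gives peak 19: d1:19  d2:17  d3:10  d4:6  d5:0  d6:0.
Shift Activity 4→5, Activity 5→2, Activity 7→3.
Schedule Activity 1@1, Activity 2@1, Activity 3@1, Activity 4@5, Activity 5@2, Activity 6@1, Activity 7@3: d1:10  d2:10  d3:10  d4:10  d5:7  d6:5 — peak 10.

10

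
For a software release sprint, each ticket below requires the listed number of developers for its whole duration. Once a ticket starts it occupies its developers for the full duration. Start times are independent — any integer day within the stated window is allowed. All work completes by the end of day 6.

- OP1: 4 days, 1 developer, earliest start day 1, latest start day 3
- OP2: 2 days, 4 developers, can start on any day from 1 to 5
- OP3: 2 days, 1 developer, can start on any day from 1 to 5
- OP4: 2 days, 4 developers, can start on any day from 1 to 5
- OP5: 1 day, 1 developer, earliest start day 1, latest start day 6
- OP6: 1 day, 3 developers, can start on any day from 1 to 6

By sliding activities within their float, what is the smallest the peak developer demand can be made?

5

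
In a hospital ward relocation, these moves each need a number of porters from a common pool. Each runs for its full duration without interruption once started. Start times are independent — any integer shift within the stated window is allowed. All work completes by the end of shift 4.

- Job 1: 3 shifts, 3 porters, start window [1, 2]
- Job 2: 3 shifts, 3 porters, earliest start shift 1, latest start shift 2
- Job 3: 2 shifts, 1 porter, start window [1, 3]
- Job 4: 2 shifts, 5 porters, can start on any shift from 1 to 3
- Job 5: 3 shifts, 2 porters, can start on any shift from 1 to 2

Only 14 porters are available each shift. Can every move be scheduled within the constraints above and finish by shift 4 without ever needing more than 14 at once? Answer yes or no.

yes

Schedule Job 1@1, Job 2@1, Job 3@1, Job 4@3, Job 5@1: s1:9  s2:9  s3:13  s4:5 — peak 13 ≤ 14.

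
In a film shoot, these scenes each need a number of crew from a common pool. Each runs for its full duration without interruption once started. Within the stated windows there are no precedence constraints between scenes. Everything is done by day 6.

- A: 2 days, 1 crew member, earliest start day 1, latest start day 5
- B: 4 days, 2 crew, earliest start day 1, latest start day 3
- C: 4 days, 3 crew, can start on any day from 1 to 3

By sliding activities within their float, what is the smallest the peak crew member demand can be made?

5

Early-start (A@1, B@1, C@1) gives peak 6: d1:6  d2:6  d3:5  d4:5  d5:0  d6:0.
Shift C→3.
Schedule A@1, B@1, C@3: d1:3  d2:3  d3:5  d4:5  d5:3  d6:3 — peak 5.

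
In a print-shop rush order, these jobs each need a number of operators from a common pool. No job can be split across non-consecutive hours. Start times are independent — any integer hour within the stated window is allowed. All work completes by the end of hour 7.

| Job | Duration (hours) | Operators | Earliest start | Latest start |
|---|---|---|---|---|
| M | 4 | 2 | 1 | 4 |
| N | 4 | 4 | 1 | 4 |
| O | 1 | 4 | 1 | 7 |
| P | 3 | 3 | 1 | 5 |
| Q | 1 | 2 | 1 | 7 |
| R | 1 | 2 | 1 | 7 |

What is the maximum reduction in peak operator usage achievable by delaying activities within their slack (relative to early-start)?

10

Early-start peak: h1:17  h2:9  h3:9  h4:6  h5:0  h6:0  h7:0 ⇒ 17.
Leveled (M@1, N@1, O@5, P@5, Q@6, R@6): h1:6  h2:6  h3:6  h4:6  h5:7  h6:7  h7:3 ⇒ 7.
Reduction 17 − 7 = 10.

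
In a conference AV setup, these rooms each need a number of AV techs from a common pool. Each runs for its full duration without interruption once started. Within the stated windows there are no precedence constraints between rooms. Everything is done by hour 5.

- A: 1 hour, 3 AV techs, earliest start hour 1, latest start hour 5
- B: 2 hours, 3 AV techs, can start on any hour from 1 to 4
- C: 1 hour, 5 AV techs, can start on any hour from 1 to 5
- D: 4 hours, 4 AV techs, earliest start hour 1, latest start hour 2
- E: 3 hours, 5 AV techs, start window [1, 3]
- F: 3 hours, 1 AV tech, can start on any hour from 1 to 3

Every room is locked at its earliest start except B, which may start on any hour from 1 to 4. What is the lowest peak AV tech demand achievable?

18

B@1: h1:21  h2:13  h3:10  h4:4  h5:0 → peak 21
B@2: h1:18  h2:13  h3:13  h4:4  h5:0 → peak 18
B@3: h1:18  h2:10  h3:13  h4:7  h5:0 → peak 18
B@4: h1:18  h2:10  h3:10  h4:7  h5:3 → peak 18
Best is B@2, peak 18.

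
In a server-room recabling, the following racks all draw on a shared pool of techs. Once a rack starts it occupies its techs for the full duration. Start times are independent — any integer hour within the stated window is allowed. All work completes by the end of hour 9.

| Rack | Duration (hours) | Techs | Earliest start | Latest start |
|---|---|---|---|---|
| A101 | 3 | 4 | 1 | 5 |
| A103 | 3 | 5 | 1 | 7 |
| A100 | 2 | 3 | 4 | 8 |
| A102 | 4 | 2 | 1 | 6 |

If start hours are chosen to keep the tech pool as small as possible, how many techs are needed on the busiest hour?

6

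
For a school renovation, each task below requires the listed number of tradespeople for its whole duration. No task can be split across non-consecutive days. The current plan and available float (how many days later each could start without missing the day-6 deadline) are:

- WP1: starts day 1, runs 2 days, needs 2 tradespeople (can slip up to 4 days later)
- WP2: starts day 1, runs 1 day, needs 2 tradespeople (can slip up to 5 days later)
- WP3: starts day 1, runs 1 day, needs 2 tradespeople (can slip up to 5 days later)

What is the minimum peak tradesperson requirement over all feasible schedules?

Early-start (WP1@1, WP2@1, WP3@1) gives peak 6: d1:6  d2:2  d3:0  d4:0  d5:0  d6:0.
Shift WP2→3, WP3→4.
Schedule WP1@1, WP2@3, WP3@4: d1:2  d2:2  d3:2  d4:2  d5:0  d6:0 — peak 2.
Total tradesperson-days = 8 over 6 days ⇒ peak ≥ ⌈8/6⌉ = 2, so 2 is optimal.

2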